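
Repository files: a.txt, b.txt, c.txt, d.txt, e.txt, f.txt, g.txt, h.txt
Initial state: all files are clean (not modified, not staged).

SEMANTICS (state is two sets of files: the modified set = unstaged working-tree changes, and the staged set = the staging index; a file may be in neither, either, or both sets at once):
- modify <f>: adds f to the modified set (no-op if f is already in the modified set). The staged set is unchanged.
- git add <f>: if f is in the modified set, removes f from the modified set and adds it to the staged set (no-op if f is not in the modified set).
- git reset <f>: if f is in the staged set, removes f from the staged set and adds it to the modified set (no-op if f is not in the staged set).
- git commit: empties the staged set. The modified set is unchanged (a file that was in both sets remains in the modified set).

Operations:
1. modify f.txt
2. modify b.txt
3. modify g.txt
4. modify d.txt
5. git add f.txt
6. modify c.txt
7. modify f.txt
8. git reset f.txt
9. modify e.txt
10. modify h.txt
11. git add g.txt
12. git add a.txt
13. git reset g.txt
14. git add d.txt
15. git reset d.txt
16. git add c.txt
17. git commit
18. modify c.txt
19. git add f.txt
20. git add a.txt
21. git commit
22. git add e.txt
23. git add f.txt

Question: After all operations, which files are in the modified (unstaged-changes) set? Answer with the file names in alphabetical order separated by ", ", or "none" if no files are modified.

After op 1 (modify f.txt): modified={f.txt} staged={none}
After op 2 (modify b.txt): modified={b.txt, f.txt} staged={none}
After op 3 (modify g.txt): modified={b.txt, f.txt, g.txt} staged={none}
After op 4 (modify d.txt): modified={b.txt, d.txt, f.txt, g.txt} staged={none}
After op 5 (git add f.txt): modified={b.txt, d.txt, g.txt} staged={f.txt}
After op 6 (modify c.txt): modified={b.txt, c.txt, d.txt, g.txt} staged={f.txt}
After op 7 (modify f.txt): modified={b.txt, c.txt, d.txt, f.txt, g.txt} staged={f.txt}
After op 8 (git reset f.txt): modified={b.txt, c.txt, d.txt, f.txt, g.txt} staged={none}
After op 9 (modify e.txt): modified={b.txt, c.txt, d.txt, e.txt, f.txt, g.txt} staged={none}
After op 10 (modify h.txt): modified={b.txt, c.txt, d.txt, e.txt, f.txt, g.txt, h.txt} staged={none}
After op 11 (git add g.txt): modified={b.txt, c.txt, d.txt, e.txt, f.txt, h.txt} staged={g.txt}
After op 12 (git add a.txt): modified={b.txt, c.txt, d.txt, e.txt, f.txt, h.txt} staged={g.txt}
After op 13 (git reset g.txt): modified={b.txt, c.txt, d.txt, e.txt, f.txt, g.txt, h.txt} staged={none}
After op 14 (git add d.txt): modified={b.txt, c.txt, e.txt, f.txt, g.txt, h.txt} staged={d.txt}
After op 15 (git reset d.txt): modified={b.txt, c.txt, d.txt, e.txt, f.txt, g.txt, h.txt} staged={none}
After op 16 (git add c.txt): modified={b.txt, d.txt, e.txt, f.txt, g.txt, h.txt} staged={c.txt}
After op 17 (git commit): modified={b.txt, d.txt, e.txt, f.txt, g.txt, h.txt} staged={none}
After op 18 (modify c.txt): modified={b.txt, c.txt, d.txt, e.txt, f.txt, g.txt, h.txt} staged={none}
After op 19 (git add f.txt): modified={b.txt, c.txt, d.txt, e.txt, g.txt, h.txt} staged={f.txt}
After op 20 (git add a.txt): modified={b.txt, c.txt, d.txt, e.txt, g.txt, h.txt} staged={f.txt}
After op 21 (git commit): modified={b.txt, c.txt, d.txt, e.txt, g.txt, h.txt} staged={none}
After op 22 (git add e.txt): modified={b.txt, c.txt, d.txt, g.txt, h.txt} staged={e.txt}
After op 23 (git add f.txt): modified={b.txt, c.txt, d.txt, g.txt, h.txt} staged={e.txt}

Answer: b.txt, c.txt, d.txt, g.txt, h.txt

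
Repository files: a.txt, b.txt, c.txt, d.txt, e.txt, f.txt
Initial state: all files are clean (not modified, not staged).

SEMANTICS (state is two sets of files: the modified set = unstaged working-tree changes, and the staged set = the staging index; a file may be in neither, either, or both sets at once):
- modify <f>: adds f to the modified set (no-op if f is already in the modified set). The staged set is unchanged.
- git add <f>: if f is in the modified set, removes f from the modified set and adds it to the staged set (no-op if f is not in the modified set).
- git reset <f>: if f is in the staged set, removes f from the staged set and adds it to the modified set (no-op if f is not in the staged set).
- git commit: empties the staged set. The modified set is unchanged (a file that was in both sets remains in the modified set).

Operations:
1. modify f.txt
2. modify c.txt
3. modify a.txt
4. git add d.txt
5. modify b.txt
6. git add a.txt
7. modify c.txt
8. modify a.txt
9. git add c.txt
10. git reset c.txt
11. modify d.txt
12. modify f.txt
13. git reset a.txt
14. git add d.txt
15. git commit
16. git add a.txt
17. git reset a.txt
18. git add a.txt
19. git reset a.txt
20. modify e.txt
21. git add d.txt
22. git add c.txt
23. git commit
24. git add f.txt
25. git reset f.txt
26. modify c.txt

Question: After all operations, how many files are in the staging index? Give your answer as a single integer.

Answer: 0

Derivation:
After op 1 (modify f.txt): modified={f.txt} staged={none}
After op 2 (modify c.txt): modified={c.txt, f.txt} staged={none}
After op 3 (modify a.txt): modified={a.txt, c.txt, f.txt} staged={none}
After op 4 (git add d.txt): modified={a.txt, c.txt, f.txt} staged={none}
After op 5 (modify b.txt): modified={a.txt, b.txt, c.txt, f.txt} staged={none}
After op 6 (git add a.txt): modified={b.txt, c.txt, f.txt} staged={a.txt}
After op 7 (modify c.txt): modified={b.txt, c.txt, f.txt} staged={a.txt}
After op 8 (modify a.txt): modified={a.txt, b.txt, c.txt, f.txt} staged={a.txt}
After op 9 (git add c.txt): modified={a.txt, b.txt, f.txt} staged={a.txt, c.txt}
After op 10 (git reset c.txt): modified={a.txt, b.txt, c.txt, f.txt} staged={a.txt}
After op 11 (modify d.txt): modified={a.txt, b.txt, c.txt, d.txt, f.txt} staged={a.txt}
After op 12 (modify f.txt): modified={a.txt, b.txt, c.txt, d.txt, f.txt} staged={a.txt}
After op 13 (git reset a.txt): modified={a.txt, b.txt, c.txt, d.txt, f.txt} staged={none}
After op 14 (git add d.txt): modified={a.txt, b.txt, c.txt, f.txt} staged={d.txt}
After op 15 (git commit): modified={a.txt, b.txt, c.txt, f.txt} staged={none}
After op 16 (git add a.txt): modified={b.txt, c.txt, f.txt} staged={a.txt}
After op 17 (git reset a.txt): modified={a.txt, b.txt, c.txt, f.txt} staged={none}
After op 18 (git add a.txt): modified={b.txt, c.txt, f.txt} staged={a.txt}
After op 19 (git reset a.txt): modified={a.txt, b.txt, c.txt, f.txt} staged={none}
After op 20 (modify e.txt): modified={a.txt, b.txt, c.txt, e.txt, f.txt} staged={none}
After op 21 (git add d.txt): modified={a.txt, b.txt, c.txt, e.txt, f.txt} staged={none}
After op 22 (git add c.txt): modified={a.txt, b.txt, e.txt, f.txt} staged={c.txt}
After op 23 (git commit): modified={a.txt, b.txt, e.txt, f.txt} staged={none}
After op 24 (git add f.txt): modified={a.txt, b.txt, e.txt} staged={f.txt}
After op 25 (git reset f.txt): modified={a.txt, b.txt, e.txt, f.txt} staged={none}
After op 26 (modify c.txt): modified={a.txt, b.txt, c.txt, e.txt, f.txt} staged={none}
Final staged set: {none} -> count=0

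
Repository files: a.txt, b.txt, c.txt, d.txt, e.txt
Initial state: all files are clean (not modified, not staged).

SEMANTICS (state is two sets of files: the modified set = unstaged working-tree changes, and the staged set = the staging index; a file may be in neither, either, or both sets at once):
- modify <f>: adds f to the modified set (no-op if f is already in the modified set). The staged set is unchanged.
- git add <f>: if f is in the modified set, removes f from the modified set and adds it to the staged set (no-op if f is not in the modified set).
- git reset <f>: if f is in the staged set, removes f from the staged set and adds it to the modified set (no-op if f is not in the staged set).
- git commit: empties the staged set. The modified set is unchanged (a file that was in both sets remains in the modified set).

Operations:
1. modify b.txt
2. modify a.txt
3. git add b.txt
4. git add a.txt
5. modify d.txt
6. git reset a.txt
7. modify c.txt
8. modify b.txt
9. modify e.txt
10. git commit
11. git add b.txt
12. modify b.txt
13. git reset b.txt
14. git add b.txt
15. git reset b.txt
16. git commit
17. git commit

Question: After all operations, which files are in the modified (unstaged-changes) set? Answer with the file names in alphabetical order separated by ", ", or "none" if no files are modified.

Answer: a.txt, b.txt, c.txt, d.txt, e.txt

Derivation:
After op 1 (modify b.txt): modified={b.txt} staged={none}
After op 2 (modify a.txt): modified={a.txt, b.txt} staged={none}
After op 3 (git add b.txt): modified={a.txt} staged={b.txt}
After op 4 (git add a.txt): modified={none} staged={a.txt, b.txt}
After op 5 (modify d.txt): modified={d.txt} staged={a.txt, b.txt}
After op 6 (git reset a.txt): modified={a.txt, d.txt} staged={b.txt}
After op 7 (modify c.txt): modified={a.txt, c.txt, d.txt} staged={b.txt}
After op 8 (modify b.txt): modified={a.txt, b.txt, c.txt, d.txt} staged={b.txt}
After op 9 (modify e.txt): modified={a.txt, b.txt, c.txt, d.txt, e.txt} staged={b.txt}
After op 10 (git commit): modified={a.txt, b.txt, c.txt, d.txt, e.txt} staged={none}
After op 11 (git add b.txt): modified={a.txt, c.txt, d.txt, e.txt} staged={b.txt}
After op 12 (modify b.txt): modified={a.txt, b.txt, c.txt, d.txt, e.txt} staged={b.txt}
After op 13 (git reset b.txt): modified={a.txt, b.txt, c.txt, d.txt, e.txt} staged={none}
After op 14 (git add b.txt): modified={a.txt, c.txt, d.txt, e.txt} staged={b.txt}
After op 15 (git reset b.txt): modified={a.txt, b.txt, c.txt, d.txt, e.txt} staged={none}
After op 16 (git commit): modified={a.txt, b.txt, c.txt, d.txt, e.txt} staged={none}
After op 17 (git commit): modified={a.txt, b.txt, c.txt, d.txt, e.txt} staged={none}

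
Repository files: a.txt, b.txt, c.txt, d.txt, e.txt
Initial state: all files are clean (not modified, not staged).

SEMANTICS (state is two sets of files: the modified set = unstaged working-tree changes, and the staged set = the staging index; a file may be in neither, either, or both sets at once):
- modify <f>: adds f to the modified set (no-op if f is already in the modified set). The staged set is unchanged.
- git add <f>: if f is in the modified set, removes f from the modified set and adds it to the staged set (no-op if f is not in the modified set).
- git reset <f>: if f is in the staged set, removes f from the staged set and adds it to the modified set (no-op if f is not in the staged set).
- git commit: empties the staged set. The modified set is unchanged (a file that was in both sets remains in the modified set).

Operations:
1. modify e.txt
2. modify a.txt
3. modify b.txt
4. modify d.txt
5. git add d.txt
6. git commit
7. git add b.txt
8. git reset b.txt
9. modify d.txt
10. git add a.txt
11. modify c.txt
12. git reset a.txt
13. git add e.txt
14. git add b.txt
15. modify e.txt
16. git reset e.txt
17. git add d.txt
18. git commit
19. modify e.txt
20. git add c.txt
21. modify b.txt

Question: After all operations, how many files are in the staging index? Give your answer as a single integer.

After op 1 (modify e.txt): modified={e.txt} staged={none}
After op 2 (modify a.txt): modified={a.txt, e.txt} staged={none}
After op 3 (modify b.txt): modified={a.txt, b.txt, e.txt} staged={none}
After op 4 (modify d.txt): modified={a.txt, b.txt, d.txt, e.txt} staged={none}
After op 5 (git add d.txt): modified={a.txt, b.txt, e.txt} staged={d.txt}
After op 6 (git commit): modified={a.txt, b.txt, e.txt} staged={none}
After op 7 (git add b.txt): modified={a.txt, e.txt} staged={b.txt}
After op 8 (git reset b.txt): modified={a.txt, b.txt, e.txt} staged={none}
After op 9 (modify d.txt): modified={a.txt, b.txt, d.txt, e.txt} staged={none}
After op 10 (git add a.txt): modified={b.txt, d.txt, e.txt} staged={a.txt}
After op 11 (modify c.txt): modified={b.txt, c.txt, d.txt, e.txt} staged={a.txt}
After op 12 (git reset a.txt): modified={a.txt, b.txt, c.txt, d.txt, e.txt} staged={none}
After op 13 (git add e.txt): modified={a.txt, b.txt, c.txt, d.txt} staged={e.txt}
After op 14 (git add b.txt): modified={a.txt, c.txt, d.txt} staged={b.txt, e.txt}
After op 15 (modify e.txt): modified={a.txt, c.txt, d.txt, e.txt} staged={b.txt, e.txt}
After op 16 (git reset e.txt): modified={a.txt, c.txt, d.txt, e.txt} staged={b.txt}
After op 17 (git add d.txt): modified={a.txt, c.txt, e.txt} staged={b.txt, d.txt}
After op 18 (git commit): modified={a.txt, c.txt, e.txt} staged={none}
After op 19 (modify e.txt): modified={a.txt, c.txt, e.txt} staged={none}
After op 20 (git add c.txt): modified={a.txt, e.txt} staged={c.txt}
After op 21 (modify b.txt): modified={a.txt, b.txt, e.txt} staged={c.txt}
Final staged set: {c.txt} -> count=1

Answer: 1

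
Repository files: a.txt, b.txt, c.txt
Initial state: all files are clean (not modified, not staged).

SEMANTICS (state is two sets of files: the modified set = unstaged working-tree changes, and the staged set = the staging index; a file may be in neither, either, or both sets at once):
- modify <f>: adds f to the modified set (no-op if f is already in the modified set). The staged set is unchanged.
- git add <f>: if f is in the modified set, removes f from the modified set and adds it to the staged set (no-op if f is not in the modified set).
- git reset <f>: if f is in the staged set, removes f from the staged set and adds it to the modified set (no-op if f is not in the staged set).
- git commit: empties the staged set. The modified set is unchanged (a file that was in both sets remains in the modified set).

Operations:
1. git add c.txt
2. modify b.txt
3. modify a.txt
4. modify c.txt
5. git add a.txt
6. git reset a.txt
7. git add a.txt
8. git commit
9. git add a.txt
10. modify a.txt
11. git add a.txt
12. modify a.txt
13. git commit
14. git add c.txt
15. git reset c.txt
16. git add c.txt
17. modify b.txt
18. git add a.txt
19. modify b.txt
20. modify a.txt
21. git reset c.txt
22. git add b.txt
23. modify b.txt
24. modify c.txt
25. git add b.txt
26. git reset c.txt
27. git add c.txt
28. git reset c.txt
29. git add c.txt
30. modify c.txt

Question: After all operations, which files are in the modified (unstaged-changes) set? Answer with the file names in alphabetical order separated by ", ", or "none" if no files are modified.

After op 1 (git add c.txt): modified={none} staged={none}
After op 2 (modify b.txt): modified={b.txt} staged={none}
After op 3 (modify a.txt): modified={a.txt, b.txt} staged={none}
After op 4 (modify c.txt): modified={a.txt, b.txt, c.txt} staged={none}
After op 5 (git add a.txt): modified={b.txt, c.txt} staged={a.txt}
After op 6 (git reset a.txt): modified={a.txt, b.txt, c.txt} staged={none}
After op 7 (git add a.txt): modified={b.txt, c.txt} staged={a.txt}
After op 8 (git commit): modified={b.txt, c.txt} staged={none}
After op 9 (git add a.txt): modified={b.txt, c.txt} staged={none}
After op 10 (modify a.txt): modified={a.txt, b.txt, c.txt} staged={none}
After op 11 (git add a.txt): modified={b.txt, c.txt} staged={a.txt}
After op 12 (modify a.txt): modified={a.txt, b.txt, c.txt} staged={a.txt}
After op 13 (git commit): modified={a.txt, b.txt, c.txt} staged={none}
After op 14 (git add c.txt): modified={a.txt, b.txt} staged={c.txt}
After op 15 (git reset c.txt): modified={a.txt, b.txt, c.txt} staged={none}
After op 16 (git add c.txt): modified={a.txt, b.txt} staged={c.txt}
After op 17 (modify b.txt): modified={a.txt, b.txt} staged={c.txt}
After op 18 (git add a.txt): modified={b.txt} staged={a.txt, c.txt}
After op 19 (modify b.txt): modified={b.txt} staged={a.txt, c.txt}
After op 20 (modify a.txt): modified={a.txt, b.txt} staged={a.txt, c.txt}
After op 21 (git reset c.txt): modified={a.txt, b.txt, c.txt} staged={a.txt}
After op 22 (git add b.txt): modified={a.txt, c.txt} staged={a.txt, b.txt}
After op 23 (modify b.txt): modified={a.txt, b.txt, c.txt} staged={a.txt, b.txt}
After op 24 (modify c.txt): modified={a.txt, b.txt, c.txt} staged={a.txt, b.txt}
After op 25 (git add b.txt): modified={a.txt, c.txt} staged={a.txt, b.txt}
After op 26 (git reset c.txt): modified={a.txt, c.txt} staged={a.txt, b.txt}
After op 27 (git add c.txt): modified={a.txt} staged={a.txt, b.txt, c.txt}
After op 28 (git reset c.txt): modified={a.txt, c.txt} staged={a.txt, b.txt}
After op 29 (git add c.txt): modified={a.txt} staged={a.txt, b.txt, c.txt}
After op 30 (modify c.txt): modified={a.txt, c.txt} staged={a.txt, b.txt, c.txt}

Answer: a.txt, c.txt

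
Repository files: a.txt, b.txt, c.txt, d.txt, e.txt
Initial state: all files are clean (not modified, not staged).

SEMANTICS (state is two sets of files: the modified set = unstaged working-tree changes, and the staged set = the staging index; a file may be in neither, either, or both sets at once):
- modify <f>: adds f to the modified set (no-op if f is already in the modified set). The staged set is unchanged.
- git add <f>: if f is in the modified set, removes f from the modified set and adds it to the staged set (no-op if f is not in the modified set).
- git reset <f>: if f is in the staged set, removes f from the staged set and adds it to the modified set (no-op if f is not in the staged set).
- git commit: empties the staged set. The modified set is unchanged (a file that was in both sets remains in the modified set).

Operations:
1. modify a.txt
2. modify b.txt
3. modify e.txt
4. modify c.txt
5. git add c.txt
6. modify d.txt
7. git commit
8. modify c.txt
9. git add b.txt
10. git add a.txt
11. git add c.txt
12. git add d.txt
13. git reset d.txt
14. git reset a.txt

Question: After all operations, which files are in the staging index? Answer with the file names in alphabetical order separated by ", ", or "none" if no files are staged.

After op 1 (modify a.txt): modified={a.txt} staged={none}
After op 2 (modify b.txt): modified={a.txt, b.txt} staged={none}
After op 3 (modify e.txt): modified={a.txt, b.txt, e.txt} staged={none}
After op 4 (modify c.txt): modified={a.txt, b.txt, c.txt, e.txt} staged={none}
After op 5 (git add c.txt): modified={a.txt, b.txt, e.txt} staged={c.txt}
After op 6 (modify d.txt): modified={a.txt, b.txt, d.txt, e.txt} staged={c.txt}
After op 7 (git commit): modified={a.txt, b.txt, d.txt, e.txt} staged={none}
After op 8 (modify c.txt): modified={a.txt, b.txt, c.txt, d.txt, e.txt} staged={none}
After op 9 (git add b.txt): modified={a.txt, c.txt, d.txt, e.txt} staged={b.txt}
After op 10 (git add a.txt): modified={c.txt, d.txt, e.txt} staged={a.txt, b.txt}
After op 11 (git add c.txt): modified={d.txt, e.txt} staged={a.txt, b.txt, c.txt}
After op 12 (git add d.txt): modified={e.txt} staged={a.txt, b.txt, c.txt, d.txt}
After op 13 (git reset d.txt): modified={d.txt, e.txt} staged={a.txt, b.txt, c.txt}
After op 14 (git reset a.txt): modified={a.txt, d.txt, e.txt} staged={b.txt, c.txt}

Answer: b.txt, c.txt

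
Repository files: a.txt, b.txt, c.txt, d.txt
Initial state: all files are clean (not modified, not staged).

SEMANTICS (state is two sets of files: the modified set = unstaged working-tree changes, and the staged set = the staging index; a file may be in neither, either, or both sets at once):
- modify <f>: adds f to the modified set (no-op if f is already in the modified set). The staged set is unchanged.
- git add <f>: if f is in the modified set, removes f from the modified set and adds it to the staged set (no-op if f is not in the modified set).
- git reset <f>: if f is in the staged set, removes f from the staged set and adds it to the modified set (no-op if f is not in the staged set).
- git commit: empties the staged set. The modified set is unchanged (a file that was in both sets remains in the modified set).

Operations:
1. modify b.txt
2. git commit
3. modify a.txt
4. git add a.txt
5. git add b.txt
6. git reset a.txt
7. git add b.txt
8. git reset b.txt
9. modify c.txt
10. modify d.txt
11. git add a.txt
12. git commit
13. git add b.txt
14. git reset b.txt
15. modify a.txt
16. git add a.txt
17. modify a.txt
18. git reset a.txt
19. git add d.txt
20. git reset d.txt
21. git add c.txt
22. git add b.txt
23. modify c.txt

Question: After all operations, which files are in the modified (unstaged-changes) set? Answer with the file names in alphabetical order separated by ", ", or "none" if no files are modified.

After op 1 (modify b.txt): modified={b.txt} staged={none}
After op 2 (git commit): modified={b.txt} staged={none}
After op 3 (modify a.txt): modified={a.txt, b.txt} staged={none}
After op 4 (git add a.txt): modified={b.txt} staged={a.txt}
After op 5 (git add b.txt): modified={none} staged={a.txt, b.txt}
After op 6 (git reset a.txt): modified={a.txt} staged={b.txt}
After op 7 (git add b.txt): modified={a.txt} staged={b.txt}
After op 8 (git reset b.txt): modified={a.txt, b.txt} staged={none}
After op 9 (modify c.txt): modified={a.txt, b.txt, c.txt} staged={none}
After op 10 (modify d.txt): modified={a.txt, b.txt, c.txt, d.txt} staged={none}
After op 11 (git add a.txt): modified={b.txt, c.txt, d.txt} staged={a.txt}
After op 12 (git commit): modified={b.txt, c.txt, d.txt} staged={none}
After op 13 (git add b.txt): modified={c.txt, d.txt} staged={b.txt}
After op 14 (git reset b.txt): modified={b.txt, c.txt, d.txt} staged={none}
After op 15 (modify a.txt): modified={a.txt, b.txt, c.txt, d.txt} staged={none}
After op 16 (git add a.txt): modified={b.txt, c.txt, d.txt} staged={a.txt}
After op 17 (modify a.txt): modified={a.txt, b.txt, c.txt, d.txt} staged={a.txt}
After op 18 (git reset a.txt): modified={a.txt, b.txt, c.txt, d.txt} staged={none}
After op 19 (git add d.txt): modified={a.txt, b.txt, c.txt} staged={d.txt}
After op 20 (git reset d.txt): modified={a.txt, b.txt, c.txt, d.txt} staged={none}
After op 21 (git add c.txt): modified={a.txt, b.txt, d.txt} staged={c.txt}
After op 22 (git add b.txt): modified={a.txt, d.txt} staged={b.txt, c.txt}
After op 23 (modify c.txt): modified={a.txt, c.txt, d.txt} staged={b.txt, c.txt}

Answer: a.txt, c.txt, d.txt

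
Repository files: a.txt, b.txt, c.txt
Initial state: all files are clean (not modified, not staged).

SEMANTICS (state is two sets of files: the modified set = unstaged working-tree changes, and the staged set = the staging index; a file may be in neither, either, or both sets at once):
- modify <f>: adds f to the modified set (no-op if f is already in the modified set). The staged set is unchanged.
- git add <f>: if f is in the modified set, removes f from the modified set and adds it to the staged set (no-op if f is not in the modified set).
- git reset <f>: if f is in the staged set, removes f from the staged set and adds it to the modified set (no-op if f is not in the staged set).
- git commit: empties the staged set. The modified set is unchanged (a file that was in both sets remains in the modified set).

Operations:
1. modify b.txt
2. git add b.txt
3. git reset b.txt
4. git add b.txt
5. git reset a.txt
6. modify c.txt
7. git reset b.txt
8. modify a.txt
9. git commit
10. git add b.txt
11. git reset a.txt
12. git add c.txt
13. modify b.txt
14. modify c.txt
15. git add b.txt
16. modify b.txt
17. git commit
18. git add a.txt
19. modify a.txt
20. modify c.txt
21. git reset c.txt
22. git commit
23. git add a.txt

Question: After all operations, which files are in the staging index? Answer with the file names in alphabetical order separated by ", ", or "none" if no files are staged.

After op 1 (modify b.txt): modified={b.txt} staged={none}
After op 2 (git add b.txt): modified={none} staged={b.txt}
After op 3 (git reset b.txt): modified={b.txt} staged={none}
After op 4 (git add b.txt): modified={none} staged={b.txt}
After op 5 (git reset a.txt): modified={none} staged={b.txt}
After op 6 (modify c.txt): modified={c.txt} staged={b.txt}
After op 7 (git reset b.txt): modified={b.txt, c.txt} staged={none}
After op 8 (modify a.txt): modified={a.txt, b.txt, c.txt} staged={none}
After op 9 (git commit): modified={a.txt, b.txt, c.txt} staged={none}
After op 10 (git add b.txt): modified={a.txt, c.txt} staged={b.txt}
After op 11 (git reset a.txt): modified={a.txt, c.txt} staged={b.txt}
After op 12 (git add c.txt): modified={a.txt} staged={b.txt, c.txt}
After op 13 (modify b.txt): modified={a.txt, b.txt} staged={b.txt, c.txt}
After op 14 (modify c.txt): modified={a.txt, b.txt, c.txt} staged={b.txt, c.txt}
After op 15 (git add b.txt): modified={a.txt, c.txt} staged={b.txt, c.txt}
After op 16 (modify b.txt): modified={a.txt, b.txt, c.txt} staged={b.txt, c.txt}
After op 17 (git commit): modified={a.txt, b.txt, c.txt} staged={none}
After op 18 (git add a.txt): modified={b.txt, c.txt} staged={a.txt}
After op 19 (modify a.txt): modified={a.txt, b.txt, c.txt} staged={a.txt}
After op 20 (modify c.txt): modified={a.txt, b.txt, c.txt} staged={a.txt}
After op 21 (git reset c.txt): modified={a.txt, b.txt, c.txt} staged={a.txt}
After op 22 (git commit): modified={a.txt, b.txt, c.txt} staged={none}
After op 23 (git add a.txt): modified={b.txt, c.txt} staged={a.txt}

Answer: a.txt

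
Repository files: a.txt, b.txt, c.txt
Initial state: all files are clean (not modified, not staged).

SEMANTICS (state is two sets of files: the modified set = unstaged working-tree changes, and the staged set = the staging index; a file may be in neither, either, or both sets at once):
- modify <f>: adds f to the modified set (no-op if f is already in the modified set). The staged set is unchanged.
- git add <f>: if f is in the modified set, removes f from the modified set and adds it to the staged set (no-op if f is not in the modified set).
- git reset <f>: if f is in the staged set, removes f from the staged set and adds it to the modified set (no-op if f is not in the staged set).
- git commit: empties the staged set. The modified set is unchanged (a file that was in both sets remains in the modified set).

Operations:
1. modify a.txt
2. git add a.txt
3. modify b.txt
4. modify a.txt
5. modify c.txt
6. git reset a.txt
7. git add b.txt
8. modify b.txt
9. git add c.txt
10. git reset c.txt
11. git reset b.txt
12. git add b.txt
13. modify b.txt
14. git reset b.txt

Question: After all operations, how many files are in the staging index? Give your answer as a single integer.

Answer: 0

Derivation:
After op 1 (modify a.txt): modified={a.txt} staged={none}
After op 2 (git add a.txt): modified={none} staged={a.txt}
After op 3 (modify b.txt): modified={b.txt} staged={a.txt}
After op 4 (modify a.txt): modified={a.txt, b.txt} staged={a.txt}
After op 5 (modify c.txt): modified={a.txt, b.txt, c.txt} staged={a.txt}
After op 6 (git reset a.txt): modified={a.txt, b.txt, c.txt} staged={none}
After op 7 (git add b.txt): modified={a.txt, c.txt} staged={b.txt}
After op 8 (modify b.txt): modified={a.txt, b.txt, c.txt} staged={b.txt}
After op 9 (git add c.txt): modified={a.txt, b.txt} staged={b.txt, c.txt}
After op 10 (git reset c.txt): modified={a.txt, b.txt, c.txt} staged={b.txt}
After op 11 (git reset b.txt): modified={a.txt, b.txt, c.txt} staged={none}
After op 12 (git add b.txt): modified={a.txt, c.txt} staged={b.txt}
After op 13 (modify b.txt): modified={a.txt, b.txt, c.txt} staged={b.txt}
After op 14 (git reset b.txt): modified={a.txt, b.txt, c.txt} staged={none}
Final staged set: {none} -> count=0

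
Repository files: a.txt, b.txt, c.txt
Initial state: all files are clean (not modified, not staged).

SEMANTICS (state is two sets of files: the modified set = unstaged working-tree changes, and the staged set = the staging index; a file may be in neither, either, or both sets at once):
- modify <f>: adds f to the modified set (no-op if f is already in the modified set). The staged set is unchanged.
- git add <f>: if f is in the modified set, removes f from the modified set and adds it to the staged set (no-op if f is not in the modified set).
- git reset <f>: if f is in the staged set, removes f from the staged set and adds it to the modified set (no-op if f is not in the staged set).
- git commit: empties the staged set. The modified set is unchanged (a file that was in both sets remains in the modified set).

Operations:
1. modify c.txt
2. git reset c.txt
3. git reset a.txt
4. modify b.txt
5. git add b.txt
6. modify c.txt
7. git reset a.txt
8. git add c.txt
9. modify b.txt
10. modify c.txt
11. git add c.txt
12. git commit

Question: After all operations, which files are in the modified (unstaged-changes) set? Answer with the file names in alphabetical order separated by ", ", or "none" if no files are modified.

After op 1 (modify c.txt): modified={c.txt} staged={none}
After op 2 (git reset c.txt): modified={c.txt} staged={none}
After op 3 (git reset a.txt): modified={c.txt} staged={none}
After op 4 (modify b.txt): modified={b.txt, c.txt} staged={none}
After op 5 (git add b.txt): modified={c.txt} staged={b.txt}
After op 6 (modify c.txt): modified={c.txt} staged={b.txt}
After op 7 (git reset a.txt): modified={c.txt} staged={b.txt}
After op 8 (git add c.txt): modified={none} staged={b.txt, c.txt}
After op 9 (modify b.txt): modified={b.txt} staged={b.txt, c.txt}
After op 10 (modify c.txt): modified={b.txt, c.txt} staged={b.txt, c.txt}
After op 11 (git add c.txt): modified={b.txt} staged={b.txt, c.txt}
After op 12 (git commit): modified={b.txt} staged={none}

Answer: b.txt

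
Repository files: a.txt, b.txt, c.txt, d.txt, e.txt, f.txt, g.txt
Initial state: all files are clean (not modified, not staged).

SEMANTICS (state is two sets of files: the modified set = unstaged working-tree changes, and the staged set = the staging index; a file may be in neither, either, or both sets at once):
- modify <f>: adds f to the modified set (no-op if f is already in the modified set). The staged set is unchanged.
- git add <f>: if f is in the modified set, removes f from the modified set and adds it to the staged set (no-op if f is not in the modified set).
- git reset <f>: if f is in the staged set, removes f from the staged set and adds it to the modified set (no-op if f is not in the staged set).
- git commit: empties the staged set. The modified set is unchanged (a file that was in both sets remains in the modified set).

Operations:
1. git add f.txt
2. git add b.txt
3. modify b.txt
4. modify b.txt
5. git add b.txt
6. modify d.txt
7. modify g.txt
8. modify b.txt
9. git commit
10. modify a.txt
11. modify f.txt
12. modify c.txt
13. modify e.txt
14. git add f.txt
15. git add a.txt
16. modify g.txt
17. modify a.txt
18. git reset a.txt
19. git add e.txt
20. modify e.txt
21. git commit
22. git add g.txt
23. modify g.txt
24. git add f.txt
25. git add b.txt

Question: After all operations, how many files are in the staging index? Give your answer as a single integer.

Answer: 2

Derivation:
After op 1 (git add f.txt): modified={none} staged={none}
After op 2 (git add b.txt): modified={none} staged={none}
After op 3 (modify b.txt): modified={b.txt} staged={none}
After op 4 (modify b.txt): modified={b.txt} staged={none}
After op 5 (git add b.txt): modified={none} staged={b.txt}
After op 6 (modify d.txt): modified={d.txt} staged={b.txt}
After op 7 (modify g.txt): modified={d.txt, g.txt} staged={b.txt}
After op 8 (modify b.txt): modified={b.txt, d.txt, g.txt} staged={b.txt}
After op 9 (git commit): modified={b.txt, d.txt, g.txt} staged={none}
After op 10 (modify a.txt): modified={a.txt, b.txt, d.txt, g.txt} staged={none}
After op 11 (modify f.txt): modified={a.txt, b.txt, d.txt, f.txt, g.txt} staged={none}
After op 12 (modify c.txt): modified={a.txt, b.txt, c.txt, d.txt, f.txt, g.txt} staged={none}
After op 13 (modify e.txt): modified={a.txt, b.txt, c.txt, d.txt, e.txt, f.txt, g.txt} staged={none}
After op 14 (git add f.txt): modified={a.txt, b.txt, c.txt, d.txt, e.txt, g.txt} staged={f.txt}
After op 15 (git add a.txt): modified={b.txt, c.txt, d.txt, e.txt, g.txt} staged={a.txt, f.txt}
After op 16 (modify g.txt): modified={b.txt, c.txt, d.txt, e.txt, g.txt} staged={a.txt, f.txt}
After op 17 (modify a.txt): modified={a.txt, b.txt, c.txt, d.txt, e.txt, g.txt} staged={a.txt, f.txt}
After op 18 (git reset a.txt): modified={a.txt, b.txt, c.txt, d.txt, e.txt, g.txt} staged={f.txt}
After op 19 (git add e.txt): modified={a.txt, b.txt, c.txt, d.txt, g.txt} staged={e.txt, f.txt}
After op 20 (modify e.txt): modified={a.txt, b.txt, c.txt, d.txt, e.txt, g.txt} staged={e.txt, f.txt}
After op 21 (git commit): modified={a.txt, b.txt, c.txt, d.txt, e.txt, g.txt} staged={none}
After op 22 (git add g.txt): modified={a.txt, b.txt, c.txt, d.txt, e.txt} staged={g.txt}
After op 23 (modify g.txt): modified={a.txt, b.txt, c.txt, d.txt, e.txt, g.txt} staged={g.txt}
After op 24 (git add f.txt): modified={a.txt, b.txt, c.txt, d.txt, e.txt, g.txt} staged={g.txt}
After op 25 (git add b.txt): modified={a.txt, c.txt, d.txt, e.txt, g.txt} staged={b.txt, g.txt}
Final staged set: {b.txt, g.txt} -> count=2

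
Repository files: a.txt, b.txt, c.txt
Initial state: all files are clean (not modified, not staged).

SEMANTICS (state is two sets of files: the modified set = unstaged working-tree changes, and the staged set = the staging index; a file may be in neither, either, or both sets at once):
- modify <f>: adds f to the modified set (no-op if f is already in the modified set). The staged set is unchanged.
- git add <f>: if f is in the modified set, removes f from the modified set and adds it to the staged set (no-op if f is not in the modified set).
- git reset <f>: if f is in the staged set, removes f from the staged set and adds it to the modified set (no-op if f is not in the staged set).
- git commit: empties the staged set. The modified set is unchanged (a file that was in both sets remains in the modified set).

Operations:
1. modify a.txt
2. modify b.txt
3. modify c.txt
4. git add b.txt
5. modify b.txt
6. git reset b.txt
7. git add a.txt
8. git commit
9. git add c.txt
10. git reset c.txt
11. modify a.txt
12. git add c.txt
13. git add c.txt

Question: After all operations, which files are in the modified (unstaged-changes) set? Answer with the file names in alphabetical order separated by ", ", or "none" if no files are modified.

After op 1 (modify a.txt): modified={a.txt} staged={none}
After op 2 (modify b.txt): modified={a.txt, b.txt} staged={none}
After op 3 (modify c.txt): modified={a.txt, b.txt, c.txt} staged={none}
After op 4 (git add b.txt): modified={a.txt, c.txt} staged={b.txt}
After op 5 (modify b.txt): modified={a.txt, b.txt, c.txt} staged={b.txt}
After op 6 (git reset b.txt): modified={a.txt, b.txt, c.txt} staged={none}
After op 7 (git add a.txt): modified={b.txt, c.txt} staged={a.txt}
After op 8 (git commit): modified={b.txt, c.txt} staged={none}
After op 9 (git add c.txt): modified={b.txt} staged={c.txt}
After op 10 (git reset c.txt): modified={b.txt, c.txt} staged={none}
After op 11 (modify a.txt): modified={a.txt, b.txt, c.txt} staged={none}
After op 12 (git add c.txt): modified={a.txt, b.txt} staged={c.txt}
After op 13 (git add c.txt): modified={a.txt, b.txt} staged={c.txt}

Answer: a.txt, b.txt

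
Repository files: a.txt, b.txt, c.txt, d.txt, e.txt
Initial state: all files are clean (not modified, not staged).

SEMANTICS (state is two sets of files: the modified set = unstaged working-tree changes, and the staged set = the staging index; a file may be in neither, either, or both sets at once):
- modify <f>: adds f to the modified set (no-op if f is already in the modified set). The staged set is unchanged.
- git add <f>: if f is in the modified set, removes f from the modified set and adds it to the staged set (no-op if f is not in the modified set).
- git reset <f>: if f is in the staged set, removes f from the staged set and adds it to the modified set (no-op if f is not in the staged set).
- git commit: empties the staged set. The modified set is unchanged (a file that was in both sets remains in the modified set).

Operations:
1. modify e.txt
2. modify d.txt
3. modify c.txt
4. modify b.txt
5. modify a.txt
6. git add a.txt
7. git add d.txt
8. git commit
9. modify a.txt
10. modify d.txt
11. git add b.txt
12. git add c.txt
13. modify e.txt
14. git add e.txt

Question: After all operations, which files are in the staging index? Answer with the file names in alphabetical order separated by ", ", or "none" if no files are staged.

Answer: b.txt, c.txt, e.txt

Derivation:
After op 1 (modify e.txt): modified={e.txt} staged={none}
After op 2 (modify d.txt): modified={d.txt, e.txt} staged={none}
After op 3 (modify c.txt): modified={c.txt, d.txt, e.txt} staged={none}
After op 4 (modify b.txt): modified={b.txt, c.txt, d.txt, e.txt} staged={none}
After op 5 (modify a.txt): modified={a.txt, b.txt, c.txt, d.txt, e.txt} staged={none}
After op 6 (git add a.txt): modified={b.txt, c.txt, d.txt, e.txt} staged={a.txt}
After op 7 (git add d.txt): modified={b.txt, c.txt, e.txt} staged={a.txt, d.txt}
After op 8 (git commit): modified={b.txt, c.txt, e.txt} staged={none}
After op 9 (modify a.txt): modified={a.txt, b.txt, c.txt, e.txt} staged={none}
After op 10 (modify d.txt): modified={a.txt, b.txt, c.txt, d.txt, e.txt} staged={none}
After op 11 (git add b.txt): modified={a.txt, c.txt, d.txt, e.txt} staged={b.txt}
After op 12 (git add c.txt): modified={a.txt, d.txt, e.txt} staged={b.txt, c.txt}
After op 13 (modify e.txt): modified={a.txt, d.txt, e.txt} staged={b.txt, c.txt}
After op 14 (git add e.txt): modified={a.txt, d.txt} staged={b.txt, c.txt, e.txt}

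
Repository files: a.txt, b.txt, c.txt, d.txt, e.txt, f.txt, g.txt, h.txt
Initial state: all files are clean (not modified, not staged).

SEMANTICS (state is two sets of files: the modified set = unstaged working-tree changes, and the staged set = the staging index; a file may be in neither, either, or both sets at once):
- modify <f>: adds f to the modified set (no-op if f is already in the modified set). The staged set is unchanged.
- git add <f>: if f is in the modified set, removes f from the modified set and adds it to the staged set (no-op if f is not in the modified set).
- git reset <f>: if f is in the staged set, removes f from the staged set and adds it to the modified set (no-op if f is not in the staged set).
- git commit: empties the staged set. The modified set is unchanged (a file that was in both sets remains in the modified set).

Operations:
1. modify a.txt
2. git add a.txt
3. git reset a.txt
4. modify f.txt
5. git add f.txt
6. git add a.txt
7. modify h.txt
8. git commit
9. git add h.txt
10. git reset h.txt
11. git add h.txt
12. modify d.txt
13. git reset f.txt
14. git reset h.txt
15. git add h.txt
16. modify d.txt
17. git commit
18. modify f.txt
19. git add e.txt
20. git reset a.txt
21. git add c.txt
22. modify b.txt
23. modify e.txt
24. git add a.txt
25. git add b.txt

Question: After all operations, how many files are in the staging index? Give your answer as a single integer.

After op 1 (modify a.txt): modified={a.txt} staged={none}
After op 2 (git add a.txt): modified={none} staged={a.txt}
After op 3 (git reset a.txt): modified={a.txt} staged={none}
After op 4 (modify f.txt): modified={a.txt, f.txt} staged={none}
After op 5 (git add f.txt): modified={a.txt} staged={f.txt}
After op 6 (git add a.txt): modified={none} staged={a.txt, f.txt}
After op 7 (modify h.txt): modified={h.txt} staged={a.txt, f.txt}
After op 8 (git commit): modified={h.txt} staged={none}
After op 9 (git add h.txt): modified={none} staged={h.txt}
After op 10 (git reset h.txt): modified={h.txt} staged={none}
After op 11 (git add h.txt): modified={none} staged={h.txt}
After op 12 (modify d.txt): modified={d.txt} staged={h.txt}
After op 13 (git reset f.txt): modified={d.txt} staged={h.txt}
After op 14 (git reset h.txt): modified={d.txt, h.txt} staged={none}
After op 15 (git add h.txt): modified={d.txt} staged={h.txt}
After op 16 (modify d.txt): modified={d.txt} staged={h.txt}
After op 17 (git commit): modified={d.txt} staged={none}
After op 18 (modify f.txt): modified={d.txt, f.txt} staged={none}
After op 19 (git add e.txt): modified={d.txt, f.txt} staged={none}
After op 20 (git reset a.txt): modified={d.txt, f.txt} staged={none}
After op 21 (git add c.txt): modified={d.txt, f.txt} staged={none}
After op 22 (modify b.txt): modified={b.txt, d.txt, f.txt} staged={none}
After op 23 (modify e.txt): modified={b.txt, d.txt, e.txt, f.txt} staged={none}
After op 24 (git add a.txt): modified={b.txt, d.txt, e.txt, f.txt} staged={none}
After op 25 (git add b.txt): modified={d.txt, e.txt, f.txt} staged={b.txt}
Final staged set: {b.txt} -> count=1

Answer: 1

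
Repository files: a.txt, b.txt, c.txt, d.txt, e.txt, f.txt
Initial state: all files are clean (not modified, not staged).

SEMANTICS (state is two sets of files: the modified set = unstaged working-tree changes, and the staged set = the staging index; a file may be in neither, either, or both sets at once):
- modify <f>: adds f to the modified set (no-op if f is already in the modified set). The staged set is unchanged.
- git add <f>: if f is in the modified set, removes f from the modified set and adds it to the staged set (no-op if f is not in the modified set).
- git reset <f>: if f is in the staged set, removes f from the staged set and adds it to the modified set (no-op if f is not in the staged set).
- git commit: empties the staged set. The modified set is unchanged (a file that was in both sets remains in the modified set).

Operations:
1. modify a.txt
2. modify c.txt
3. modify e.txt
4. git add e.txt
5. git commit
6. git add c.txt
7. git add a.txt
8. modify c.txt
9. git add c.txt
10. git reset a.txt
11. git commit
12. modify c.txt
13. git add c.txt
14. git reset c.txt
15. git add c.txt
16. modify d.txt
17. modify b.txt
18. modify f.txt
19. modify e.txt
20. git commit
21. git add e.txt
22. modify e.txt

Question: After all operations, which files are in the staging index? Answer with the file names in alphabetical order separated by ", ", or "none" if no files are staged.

After op 1 (modify a.txt): modified={a.txt} staged={none}
After op 2 (modify c.txt): modified={a.txt, c.txt} staged={none}
After op 3 (modify e.txt): modified={a.txt, c.txt, e.txt} staged={none}
After op 4 (git add e.txt): modified={a.txt, c.txt} staged={e.txt}
After op 5 (git commit): modified={a.txt, c.txt} staged={none}
After op 6 (git add c.txt): modified={a.txt} staged={c.txt}
After op 7 (git add a.txt): modified={none} staged={a.txt, c.txt}
After op 8 (modify c.txt): modified={c.txt} staged={a.txt, c.txt}
After op 9 (git add c.txt): modified={none} staged={a.txt, c.txt}
After op 10 (git reset a.txt): modified={a.txt} staged={c.txt}
After op 11 (git commit): modified={a.txt} staged={none}
After op 12 (modify c.txt): modified={a.txt, c.txt} staged={none}
After op 13 (git add c.txt): modified={a.txt} staged={c.txt}
After op 14 (git reset c.txt): modified={a.txt, c.txt} staged={none}
After op 15 (git add c.txt): modified={a.txt} staged={c.txt}
After op 16 (modify d.txt): modified={a.txt, d.txt} staged={c.txt}
After op 17 (modify b.txt): modified={a.txt, b.txt, d.txt} staged={c.txt}
After op 18 (modify f.txt): modified={a.txt, b.txt, d.txt, f.txt} staged={c.txt}
After op 19 (modify e.txt): modified={a.txt, b.txt, d.txt, e.txt, f.txt} staged={c.txt}
After op 20 (git commit): modified={a.txt, b.txt, d.txt, e.txt, f.txt} staged={none}
After op 21 (git add e.txt): modified={a.txt, b.txt, d.txt, f.txt} staged={e.txt}
After op 22 (modify e.txt): modified={a.txt, b.txt, d.txt, e.txt, f.txt} staged={e.txt}

Answer: e.txt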